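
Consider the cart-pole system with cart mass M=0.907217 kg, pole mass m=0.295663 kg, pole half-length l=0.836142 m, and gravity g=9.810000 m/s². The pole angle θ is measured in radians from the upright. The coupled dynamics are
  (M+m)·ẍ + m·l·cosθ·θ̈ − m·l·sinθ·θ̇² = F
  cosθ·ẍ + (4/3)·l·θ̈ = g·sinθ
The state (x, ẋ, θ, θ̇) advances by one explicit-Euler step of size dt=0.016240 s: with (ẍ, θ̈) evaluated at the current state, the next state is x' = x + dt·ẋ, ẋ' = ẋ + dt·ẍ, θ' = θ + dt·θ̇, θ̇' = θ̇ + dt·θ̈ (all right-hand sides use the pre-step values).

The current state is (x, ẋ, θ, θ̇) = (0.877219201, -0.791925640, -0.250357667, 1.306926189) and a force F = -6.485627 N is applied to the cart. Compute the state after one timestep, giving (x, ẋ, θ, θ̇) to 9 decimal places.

sinθ=-0.247750491, cosθ=0.968823872
temp = (F + m·l·θ̇²·sinθ)/(M+m) = (-6.485627 + -0.104614929)/1.202880 = -5.478719348
θ̈ = (g·sinθ − cosθ·temp)/(l·(4/3 − m·cos²θ/(M+m))) = 3.121080193
ẍ = temp − m·l·θ̈·cosθ/(M+m) = -6.100166887
Euler: x'=0.877219201+0.016240·-0.791925640=0.864358329, ẋ'=-0.791925640+0.016240·-6.100166887=-0.890992350
       θ'=-0.250357667+0.016240·1.306926189=-0.229133186, θ̇'=1.306926189+0.016240·3.121080193=1.357612531

(0.864358329, -0.890992350, -0.229133186, 1.357612531)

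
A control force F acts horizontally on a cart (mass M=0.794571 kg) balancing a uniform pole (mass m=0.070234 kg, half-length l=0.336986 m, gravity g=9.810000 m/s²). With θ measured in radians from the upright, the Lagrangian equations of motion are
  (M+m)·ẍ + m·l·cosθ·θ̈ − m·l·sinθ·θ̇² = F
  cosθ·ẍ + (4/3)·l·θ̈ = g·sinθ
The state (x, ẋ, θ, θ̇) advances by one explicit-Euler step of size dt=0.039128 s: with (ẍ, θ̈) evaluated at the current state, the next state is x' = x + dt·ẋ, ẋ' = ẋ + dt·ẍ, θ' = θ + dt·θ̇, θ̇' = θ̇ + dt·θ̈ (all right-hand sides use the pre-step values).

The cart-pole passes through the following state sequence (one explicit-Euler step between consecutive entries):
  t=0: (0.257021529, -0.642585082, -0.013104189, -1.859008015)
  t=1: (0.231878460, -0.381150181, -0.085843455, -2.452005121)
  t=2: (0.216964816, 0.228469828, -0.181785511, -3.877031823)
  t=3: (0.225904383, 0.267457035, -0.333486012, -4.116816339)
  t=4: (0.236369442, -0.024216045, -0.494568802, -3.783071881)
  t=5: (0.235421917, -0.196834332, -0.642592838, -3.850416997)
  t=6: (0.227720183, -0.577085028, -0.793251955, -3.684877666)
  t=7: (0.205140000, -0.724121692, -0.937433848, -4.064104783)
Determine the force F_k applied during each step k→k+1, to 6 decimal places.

step 0→1:
  ẍ = (ẋ'−ẋ)/dt = (-0.381150181−-0.642585082)/0.039128 = 6.681530
  θ̈ = (θ̇'−θ̇)/dt = (-2.452005121−-1.859008015)/0.039128 = -15.155313
  sinθ=-0.013104, cosθ=0.999914
  F = (M+m)·ẍ + m·l·cosθ·θ̈ − m·l·sinθ·θ̇² = 5.778220 + -0.358663 − -0.001072 = 5.420629
step 1→2:
  ẍ = (ẋ'−ẋ)/dt = (0.228469828−-0.381150181)/0.039128 = 15.580147
  θ̈ = (θ̇'−θ̇)/dt = (-3.877031823−-2.452005121)/0.039128 = -36.419615
  sinθ=-0.085738, cosθ=0.996318
  F = (M+m)·ẍ + m·l·cosθ·θ̈ − m·l·sinθ·θ̇² = 13.473789 + -0.858801 − -0.012200 = 12.627189
step 2→3:
  ẍ = (ẋ'−ẋ)/dt = (0.267457035−0.228469828)/0.039128 = 0.996402
  θ̈ = (θ̇'−θ̇)/dt = (-4.116816339−-3.877031823)/0.039128 = -6.128208
  sinθ=-0.180786, cosθ=0.983522
  F = (M+m)·ẍ + m·l·cosθ·θ̈ − m·l·sinθ·θ̇² = 0.861693 + -0.142652 − -0.064317 = 0.783358
step 3→4:
  ẍ = (ẋ'−ẋ)/dt = (-0.024216045−0.267457035)/0.039128 = -7.454331
  θ̈ = (θ̇'−θ̇)/dt = (-3.783071881−-4.116816339)/0.039128 = 8.529556
  sinθ=-0.327339, cosθ=0.944907
  F = (M+m)·ẍ + m·l·cosθ·θ̈ − m·l·sinθ·θ̇² = -6.446543 + 0.190754 − -0.131305 = -6.124484
step 4→5:
  ẍ = (ẋ'−ẋ)/dt = (-0.196834332−-0.024216045)/0.039128 = -4.411631
  θ̈ = (θ̇'−θ̇)/dt = (-3.850416997−-3.783071881)/0.039128 = -1.721149
  sinθ=-0.474652, cosθ=0.880173
  F = (M+m)·ẍ + m·l·cosθ·θ̈ − m·l·sinθ·θ̇² = -3.815200 + -0.035855 − -0.160777 = -3.690278
step 5→6:
  ẍ = (ẋ'−ẋ)/dt = (-0.577085028−-0.196834332)/0.039128 = -9.718122
  θ̈ = (θ̇'−θ̇)/dt = (-3.684877666−-3.850416997)/0.039128 = 4.230713
  sinθ=-0.599273, cosθ=0.800545
  F = (M+m)·ẍ + m·l·cosθ·θ̈ − m·l·sinθ·θ̇² = -8.404281 + 0.080160 − -0.210281 = -8.113840
step 6→7:
  ẍ = (ẋ'−ẋ)/dt = (-0.724121692−-0.577085028)/0.039128 = -3.757837
  θ̈ = (θ̇'−θ̇)/dt = (-4.064104783−-3.684877666)/0.039128 = -9.691963
  sinθ=-0.712638, cosθ=0.701532
  F = (M+m)·ẍ + m·l·cosθ·θ̈ − m·l·sinθ·θ̇² = -3.249797 + -0.160923 − -0.229021 = -3.181699

F_0 = 5.420629 N
F_1 = 12.627189 N
F_2 = 0.783358 N
F_3 = -6.124484 N
F_4 = -3.690278 N
F_5 = -8.113840 N
F_6 = -3.181699 N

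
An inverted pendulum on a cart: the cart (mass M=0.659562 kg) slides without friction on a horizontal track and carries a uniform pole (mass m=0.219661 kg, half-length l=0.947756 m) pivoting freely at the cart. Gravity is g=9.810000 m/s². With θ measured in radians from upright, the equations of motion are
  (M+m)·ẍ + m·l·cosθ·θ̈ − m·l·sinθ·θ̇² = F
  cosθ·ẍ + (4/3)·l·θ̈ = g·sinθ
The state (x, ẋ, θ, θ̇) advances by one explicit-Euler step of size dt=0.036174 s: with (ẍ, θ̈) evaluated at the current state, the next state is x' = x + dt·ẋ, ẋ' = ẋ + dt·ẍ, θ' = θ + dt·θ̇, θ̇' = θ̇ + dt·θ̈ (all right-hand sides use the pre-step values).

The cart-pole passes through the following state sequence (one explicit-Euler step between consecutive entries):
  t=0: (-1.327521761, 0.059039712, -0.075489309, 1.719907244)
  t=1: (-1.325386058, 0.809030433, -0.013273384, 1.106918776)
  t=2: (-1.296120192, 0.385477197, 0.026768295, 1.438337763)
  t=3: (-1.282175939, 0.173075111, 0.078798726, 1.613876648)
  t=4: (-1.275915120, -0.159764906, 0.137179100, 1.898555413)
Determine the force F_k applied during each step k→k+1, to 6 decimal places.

F_0 = 14.757494 N
F_1 = -8.384057 N
F_2 = -4.164160 N
F_3 = -6.499217 N

step 0→1:
  ẍ = (ẋ'−ẋ)/dt = (0.809030433−0.059039712)/0.036174 = 20.732867
  θ̈ = (θ̇'−θ̇)/dt = (1.106918776−1.719907244)/0.036174 = -16.945554
  sinθ=-0.075418, cosθ=0.997152
  F = (M+m)·ẍ + m·l·cosθ·θ̈ − m·l·sinθ·θ̇² = 18.228813 + -3.517764 − -0.046444 = 14.757494
step 1→2:
  ẍ = (ẋ'−ẋ)/dt = (0.385477197−0.809030433)/0.036174 = -11.708775
  θ̈ = (θ̇'−θ̇)/dt = (1.438337763−1.106918776)/0.036174 = 9.161801
  sinθ=-0.013273, cosθ=0.999912
  F = (M+m)·ẍ + m·l·cosθ·θ̈ − m·l·sinθ·θ̇² = -10.294625 + 1.907182 − -0.003386 = -8.384057
step 2→3:
  ẍ = (ẋ'−ẋ)/dt = (0.173075111−0.385477197)/0.036174 = -5.871678
  θ̈ = (θ̇'−θ̇)/dt = (1.613876648−1.438337763)/0.036174 = 4.852626
  sinθ=0.026765, cosθ=0.999642
  F = (M+m)·ẍ + m·l·cosθ·θ̈ − m·l·sinθ·θ̇² = -5.162514 + 1.009882 − 0.011528 = -4.164160
step 3→4:
  ẍ = (ẋ'−ẋ)/dt = (-0.159764906−0.173075111)/0.036174 = -9.201084
  θ̈ = (θ̇'−θ̇)/dt = (1.898555413−1.613876648)/0.036174 = 7.869707
  sinθ=0.078717, cosθ=0.996897
  F = (M+m)·ẍ + m·l·cosθ·θ̈ − m·l·sinθ·θ̇² = -8.089805 + 1.633271 − 0.042683 = -6.499217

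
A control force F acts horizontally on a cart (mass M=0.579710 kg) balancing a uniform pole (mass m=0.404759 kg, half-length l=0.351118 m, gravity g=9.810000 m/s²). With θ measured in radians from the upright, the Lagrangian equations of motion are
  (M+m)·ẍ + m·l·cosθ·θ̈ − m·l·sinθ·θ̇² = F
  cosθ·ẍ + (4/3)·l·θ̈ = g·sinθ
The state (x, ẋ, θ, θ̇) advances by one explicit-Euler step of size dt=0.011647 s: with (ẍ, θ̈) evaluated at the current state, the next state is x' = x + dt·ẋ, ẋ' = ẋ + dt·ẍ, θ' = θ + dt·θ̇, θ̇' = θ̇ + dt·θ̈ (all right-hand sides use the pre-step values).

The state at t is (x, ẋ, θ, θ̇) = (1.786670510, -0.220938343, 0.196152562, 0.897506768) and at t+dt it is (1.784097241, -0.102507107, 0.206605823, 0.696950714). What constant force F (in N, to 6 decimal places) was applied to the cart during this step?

F = 7.587871 N

ẍ = (ẋ'−ẋ)/dt = (-0.102507107−-0.220938343)/0.011647 = 10.168390
θ̈ = (θ̇'−θ̇)/dt = (0.696950714−0.897506768)/0.011647 = -17.219546
sinθ=0.194897, cosθ=0.980824
F = (M+m)·ẍ + m·l·cosθ·θ̈ − m·l·sinθ·θ̇² = 10.010465 + -2.400282 − 0.022312 = 7.587871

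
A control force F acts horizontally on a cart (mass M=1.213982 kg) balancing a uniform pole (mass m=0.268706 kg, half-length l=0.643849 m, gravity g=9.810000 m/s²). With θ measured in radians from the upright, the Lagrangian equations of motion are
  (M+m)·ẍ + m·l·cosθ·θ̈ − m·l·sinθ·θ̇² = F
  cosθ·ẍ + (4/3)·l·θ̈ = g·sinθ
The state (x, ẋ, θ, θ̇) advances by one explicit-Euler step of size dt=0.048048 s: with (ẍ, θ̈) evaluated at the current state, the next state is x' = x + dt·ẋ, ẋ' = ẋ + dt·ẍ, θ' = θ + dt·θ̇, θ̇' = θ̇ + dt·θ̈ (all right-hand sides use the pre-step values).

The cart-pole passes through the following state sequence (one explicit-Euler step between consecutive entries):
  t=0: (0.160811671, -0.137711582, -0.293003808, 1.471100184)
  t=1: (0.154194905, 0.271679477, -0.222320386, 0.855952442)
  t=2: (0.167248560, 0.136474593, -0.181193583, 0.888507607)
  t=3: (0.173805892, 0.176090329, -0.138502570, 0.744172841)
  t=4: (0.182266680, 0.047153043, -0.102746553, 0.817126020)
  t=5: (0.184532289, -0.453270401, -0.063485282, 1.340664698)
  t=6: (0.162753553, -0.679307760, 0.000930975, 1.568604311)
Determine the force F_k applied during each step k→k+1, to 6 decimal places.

step 0→1:
  ẍ = (ẋ'−ẋ)/dt = (0.271679477−-0.137711582)/0.048048 = 8.520460
  θ̈ = (θ̇'−θ̇)/dt = (0.855952442−1.471100184)/0.048048 = -12.802775
  sinθ=-0.288829, cosθ=0.957381
  F = (M+m)·ẍ + m·l·cosθ·θ̈ − m·l·sinθ·θ̇² = 12.633184 + -2.120558 − -0.108140 = 10.620766
step 1→2:
  ẍ = (ẋ'−ẋ)/dt = (0.136474593−0.271679477)/0.048048 = -2.813954
  θ̈ = (θ̇'−θ̇)/dt = (0.888507607−0.855952442)/0.048048 = 0.677555
  sinθ=-0.220493, cosθ=0.975388
  F = (M+m)·ẍ + m·l·cosθ·θ̈ − m·l·sinθ·θ̇² = -4.172217 + 0.114336 − -0.027948 = -4.029932
step 2→3:
  ẍ = (ẋ'−ẋ)/dt = (0.176090329−0.136474593)/0.048048 = 0.824503
  θ̈ = (θ̇'−θ̇)/dt = (0.744172841−0.888507607)/0.048048 = -3.003970
  sinθ=-0.180204, cosθ=0.983629
  F = (M+m)·ẍ + m·l·cosθ·θ̈ − m·l·sinθ·θ̇² = 1.222481 + -0.511197 − -0.024612 = 0.735896
step 3→4:
  ẍ = (ẋ'−ẋ)/dt = (0.047153043−0.176090329)/0.048048 = -2.683510
  θ̈ = (θ̇'−θ̇)/dt = (0.817126020−0.744172841)/0.048048 = 1.518340
  sinθ=-0.138060, cosθ=0.990424
  F = (M+m)·ẍ + m·l·cosθ·θ̈ − m·l·sinθ·θ̇² = -3.978808 + 0.260167 − -0.013227 = -3.705414
step 4→5:
  ẍ = (ẋ'−ẋ)/dt = (-0.453270401−0.047153043)/0.048048 = -10.415073
  θ̈ = (θ̇'−θ̇)/dt = (1.340664698−0.817126020)/0.048048 = 10.896160
  sinθ=-0.102566, cosθ=0.994726
  F = (M+m)·ẍ + m·l·cosθ·θ̈ − m·l·sinθ·θ̇² = -15.442304 + 1.875160 − -0.011848 = -13.555296
step 5→6:
  ẍ = (ẋ'−ẋ)/dt = (-0.679307760−-0.453270401)/0.048048 = -4.704407
  θ̈ = (θ̇'−θ̇)/dt = (1.568604311−1.340664698)/0.048048 = 4.743998
  sinθ=-0.063443, cosθ=0.997985
  F = (M+m)·ẍ + m·l·cosθ·θ̈ − m·l·sinθ·θ̇² = -6.975168 + 0.819087 − -0.019728 = -6.136353

F_0 = 10.620766 N
F_1 = -4.029932 N
F_2 = 0.735896 N
F_3 = -3.705414 N
F_4 = -13.555296 N
F_5 = -6.136353 N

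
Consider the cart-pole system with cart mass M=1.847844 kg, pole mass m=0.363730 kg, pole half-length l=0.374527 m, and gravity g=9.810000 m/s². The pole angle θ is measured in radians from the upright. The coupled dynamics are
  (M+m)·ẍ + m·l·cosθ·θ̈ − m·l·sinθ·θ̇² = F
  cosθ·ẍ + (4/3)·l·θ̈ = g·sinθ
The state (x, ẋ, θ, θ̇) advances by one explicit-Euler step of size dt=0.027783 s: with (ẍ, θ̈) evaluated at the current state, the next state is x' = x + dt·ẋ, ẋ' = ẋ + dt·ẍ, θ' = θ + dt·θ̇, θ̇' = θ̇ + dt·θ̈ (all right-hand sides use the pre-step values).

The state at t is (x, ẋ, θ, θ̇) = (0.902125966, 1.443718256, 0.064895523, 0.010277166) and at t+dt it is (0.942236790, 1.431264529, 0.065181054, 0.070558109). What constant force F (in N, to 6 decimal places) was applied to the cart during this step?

ẍ = (ẋ'−ẋ)/dt = (1.431264529−1.443718256)/0.027783 = -0.448250
θ̈ = (θ̇'−θ̇)/dt = (0.070558109−0.010277166)/0.027783 = 2.169706
sinθ=0.064850, cosθ=0.997895
F = (M+m)·ẍ + m·l·cosθ·θ̈ − m·l·sinθ·θ̇² = -0.991338 + 0.294950 − 0.000001 = -0.696389

F = -0.696389 N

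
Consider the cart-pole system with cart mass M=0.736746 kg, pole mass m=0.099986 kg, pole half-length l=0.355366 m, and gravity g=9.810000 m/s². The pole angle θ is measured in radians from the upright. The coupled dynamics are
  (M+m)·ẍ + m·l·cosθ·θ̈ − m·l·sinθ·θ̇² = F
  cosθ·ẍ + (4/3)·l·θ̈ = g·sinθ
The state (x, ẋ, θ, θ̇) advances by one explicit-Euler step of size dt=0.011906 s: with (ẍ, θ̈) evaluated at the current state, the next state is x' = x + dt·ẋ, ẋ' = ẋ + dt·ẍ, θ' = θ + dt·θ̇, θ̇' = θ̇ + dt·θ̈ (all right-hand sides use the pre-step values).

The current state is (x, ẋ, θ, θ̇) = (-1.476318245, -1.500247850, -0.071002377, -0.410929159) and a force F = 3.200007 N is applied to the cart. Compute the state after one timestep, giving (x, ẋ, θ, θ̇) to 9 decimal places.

sinθ=-0.070942734, cosθ=0.997480390
temp = (F + m·l·θ̇²·sinθ)/(M+m) = (3.200007 + -0.000425654)/0.836732 = 3.823902212
θ̈ = (g·sinθ − cosθ·temp)/(l·(4/3 − m·cos²θ/(M+m))) = -10.450709379
ẍ = temp − m·l·θ̈·cosθ/(M+m) = 4.266570924
Euler: x'=-1.476318245+0.011906·-1.500247850=-1.494180196, ẋ'=-1.500247850+0.011906·4.266570924=-1.449450057
       θ'=-0.071002377+0.011906·-0.410929159=-0.075894900, θ̇'=-0.410929159+0.011906·-10.450709379=-0.535355305

(-1.494180196, -1.449450057, -0.075894900, -0.535355305)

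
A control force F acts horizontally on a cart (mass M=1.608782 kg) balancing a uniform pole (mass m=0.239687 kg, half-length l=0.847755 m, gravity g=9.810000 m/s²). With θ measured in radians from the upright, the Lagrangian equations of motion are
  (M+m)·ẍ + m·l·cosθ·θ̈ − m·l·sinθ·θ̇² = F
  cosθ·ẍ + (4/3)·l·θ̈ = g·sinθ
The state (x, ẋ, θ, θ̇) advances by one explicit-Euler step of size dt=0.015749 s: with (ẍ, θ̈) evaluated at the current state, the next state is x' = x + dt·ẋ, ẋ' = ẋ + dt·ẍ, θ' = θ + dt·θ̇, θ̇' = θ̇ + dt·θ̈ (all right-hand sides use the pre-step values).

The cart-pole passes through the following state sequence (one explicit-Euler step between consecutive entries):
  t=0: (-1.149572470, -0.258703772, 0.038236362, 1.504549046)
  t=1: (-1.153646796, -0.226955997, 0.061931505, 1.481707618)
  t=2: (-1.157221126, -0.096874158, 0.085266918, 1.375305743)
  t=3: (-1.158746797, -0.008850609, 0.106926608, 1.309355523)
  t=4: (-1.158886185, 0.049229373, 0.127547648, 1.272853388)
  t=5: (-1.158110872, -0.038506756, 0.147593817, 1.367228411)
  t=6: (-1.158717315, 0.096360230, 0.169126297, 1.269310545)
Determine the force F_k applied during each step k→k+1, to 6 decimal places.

F_0 = 3.414183 N
F_1 = 13.869988 N
F_2 = 9.450834 N
F_3 = 6.311436 N
F_4 = -9.131766 N
F_5 = 14.523941 N

step 0→1:
  ẍ = (ẋ'−ẋ)/dt = (-0.226955997−-0.258703772)/0.015749 = 2.015860
  θ̈ = (θ̇'−θ̇)/dt = (1.481707618−1.504549046)/0.015749 = -1.450341
  sinθ=0.038227, cosθ=0.999269
  F = (M+m)·ẍ + m·l·cosθ·θ̈ − m·l·sinθ·θ̇² = 3.726254 + -0.294488 − 0.017583 = 3.414183
step 1→2:
  ẍ = (ẋ'−ẋ)/dt = (-0.096874158−-0.226955997)/0.015749 = 8.259689
  θ̈ = (θ̇'−θ̇)/dt = (1.375305743−1.481707618)/0.015749 = -6.756104
  sinθ=0.061892, cosθ=0.998083
  F = (M+m)·ẍ + m·l·cosθ·θ̈ − m·l·sinθ·θ̇² = 15.267779 + -1.370180 − 0.027610 = 13.869988
step 2→3:
  ẍ = (ẋ'−ẋ)/dt = (-0.008850609−-0.096874158)/0.015749 = 5.589152
  θ̈ = (θ̇'−θ̇)/dt = (1.309355523−1.375305743)/0.015749 = -4.187581
  sinθ=0.085164, cosθ=0.996367
  F = (M+m)·ẍ + m·l·cosθ·θ̈ − m·l·sinθ·θ̇² = 10.331373 + -0.847808 − 0.032732 = 9.450834
step 3→4:
  ẍ = (ẋ'−ẋ)/dt = (0.049229373−-0.008850609)/0.015749 = 3.687852
  θ̈ = (θ̇'−θ̇)/dt = (1.272853388−1.309355523)/0.015749 = -2.317743
  sinθ=0.106723, cosθ=0.994289
  F = (M+m)·ẍ + m·l·cosθ·θ̈ − m·l·sinθ·θ̇² = 6.816880 + -0.468266 − 0.037178 = 6.311436
step 4→5:
  ẍ = (ẋ'−ẋ)/dt = (-0.038506756−0.049229373)/0.015749 = -5.570902
  θ̈ = (θ̇'−θ̇)/dt = (1.367228411−1.272853388)/0.015749 = 5.992445
  sinθ=0.127202, cosθ=0.991877
  F = (M+m)·ẍ + m·l·cosθ·θ̈ − m·l·sinθ·θ̇² = -10.297639 + 1.207749 − 0.041876 = -9.131766
step 5→6:
  ẍ = (ẋ'−ẋ)/dt = (0.096360230−-0.038506756)/0.015749 = 8.563527
  θ̈ = (θ̇'−θ̇)/dt = (1.269310545−1.367228411)/0.015749 = -6.217402
  sinθ=0.147059, cosθ=0.989128
  F = (M+m)·ẍ + m·l·cosθ·θ̈ − m·l·sinθ·θ̇² = 15.829414 + -1.249615 − 0.055858 = 14.523941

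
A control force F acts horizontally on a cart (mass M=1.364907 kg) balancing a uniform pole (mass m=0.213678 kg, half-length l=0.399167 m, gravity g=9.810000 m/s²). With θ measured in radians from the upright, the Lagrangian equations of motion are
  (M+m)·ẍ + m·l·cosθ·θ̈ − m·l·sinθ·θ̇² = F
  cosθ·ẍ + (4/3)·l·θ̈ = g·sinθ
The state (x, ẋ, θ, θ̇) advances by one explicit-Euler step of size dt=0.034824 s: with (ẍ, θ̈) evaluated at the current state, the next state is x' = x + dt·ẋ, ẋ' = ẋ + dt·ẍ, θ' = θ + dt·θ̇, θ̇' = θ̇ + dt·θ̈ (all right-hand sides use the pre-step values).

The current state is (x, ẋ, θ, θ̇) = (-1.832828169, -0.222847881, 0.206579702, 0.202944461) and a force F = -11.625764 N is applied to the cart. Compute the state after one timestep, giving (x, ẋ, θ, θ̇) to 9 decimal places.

sinθ=0.205113530, cosθ=0.978738188
temp = (F + m·l·θ̇²·sinθ)/(M+m) = (-11.625764 + 0.000720548)/1.578585 = -7.364217607
θ̈ = (g·sinθ − cosθ·temp)/(l·(4/3 − m·cos²θ/(M+m))) = 19.189359902
ẍ = temp − m·l·θ̈·cosθ/(M+m) = -8.379001325
Euler: x'=-1.832828169+0.034824·-0.222847881=-1.840588624, ẋ'=-0.222847881+0.034824·-8.379001325=-0.514638223
       θ'=0.206579702+0.034824·0.202944461=0.213647040, θ̇'=0.202944461+0.034824·19.189359902=0.871194730

(-1.840588624, -0.514638223, 0.213647040, 0.871194730)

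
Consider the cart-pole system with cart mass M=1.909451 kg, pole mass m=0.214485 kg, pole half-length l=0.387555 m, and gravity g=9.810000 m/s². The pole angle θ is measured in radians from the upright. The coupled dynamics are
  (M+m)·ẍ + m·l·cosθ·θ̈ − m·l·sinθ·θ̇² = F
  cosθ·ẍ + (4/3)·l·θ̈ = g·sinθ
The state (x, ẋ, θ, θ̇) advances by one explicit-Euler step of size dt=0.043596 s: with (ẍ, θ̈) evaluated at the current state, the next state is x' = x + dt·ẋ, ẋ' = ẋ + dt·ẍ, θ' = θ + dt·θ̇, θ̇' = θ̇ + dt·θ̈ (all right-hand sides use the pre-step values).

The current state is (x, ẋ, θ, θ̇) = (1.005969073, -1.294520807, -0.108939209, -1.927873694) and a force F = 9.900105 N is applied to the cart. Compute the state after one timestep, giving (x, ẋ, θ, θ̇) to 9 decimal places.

sinθ=-0.108723860, cosθ=0.994071991
temp = (F + m·l·θ̇²·sinθ)/(M+m) = (9.900105 + -0.033590176)/2.123936 = 4.645391774
θ̈ = (g·sinθ − cosθ·temp)/(l·(4/3 − m·cos²θ/(M+m))) = -11.890493476
ẍ = temp − m·l·θ̈·cosθ/(M+m) = 5.107992766
Euler: x'=1.005969073+0.043596·-1.294520807=0.949533144, ẋ'=-1.294520807+0.043596·5.107992766=-1.071832754
       θ'=-0.108939209+0.043596·-1.927873694=-0.192986791, θ̇'=-1.927873694+0.043596·-11.890493476=-2.446251648

(0.949533144, -1.071832754, -0.192986791, -2.446251648)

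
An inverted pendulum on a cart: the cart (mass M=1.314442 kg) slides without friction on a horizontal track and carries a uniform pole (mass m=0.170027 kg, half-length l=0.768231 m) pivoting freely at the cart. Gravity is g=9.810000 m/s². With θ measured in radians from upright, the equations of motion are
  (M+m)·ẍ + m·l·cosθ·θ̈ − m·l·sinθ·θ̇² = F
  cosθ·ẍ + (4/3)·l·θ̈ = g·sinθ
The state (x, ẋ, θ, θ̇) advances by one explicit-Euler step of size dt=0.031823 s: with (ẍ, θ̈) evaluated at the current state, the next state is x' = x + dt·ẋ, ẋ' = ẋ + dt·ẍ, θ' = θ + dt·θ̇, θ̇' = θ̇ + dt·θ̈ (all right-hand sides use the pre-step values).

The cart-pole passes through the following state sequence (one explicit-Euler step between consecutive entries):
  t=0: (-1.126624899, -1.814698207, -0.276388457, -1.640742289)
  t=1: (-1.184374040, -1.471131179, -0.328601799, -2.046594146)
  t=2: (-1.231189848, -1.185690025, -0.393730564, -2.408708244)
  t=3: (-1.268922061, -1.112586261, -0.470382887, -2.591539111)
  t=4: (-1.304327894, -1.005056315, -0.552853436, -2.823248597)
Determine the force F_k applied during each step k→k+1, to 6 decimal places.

F_0 = 14.519931 N
F_1 = 12.084930 N
F_2 = 3.007833 N
F_3 = 4.565839 N

step 0→1:
  ẍ = (ẋ'−ẋ)/dt = (-1.471131179−-1.814698207)/0.031823 = 10.796186
  θ̈ = (θ̇'−θ̇)/dt = (-2.046594146−-1.640742289)/0.031823 = -12.753413
  sinθ=-0.272883, cosθ=0.962047
  F = (M+m)·ẍ + m·l·cosθ·θ̈ − m·l·sinθ·θ̇² = 16.026603 + -1.602627 − -0.095955 = 14.519931
step 1→2:
  ẍ = (ẋ'−ẋ)/dt = (-1.185690025−-1.471131179)/0.031823 = 8.969649
  θ̈ = (θ̇'−θ̇)/dt = (-2.408708244−-2.046594146)/0.031823 = -11.379006
  sinθ=-0.322720, cosθ=0.946494
  F = (M+m)·ẍ + m·l·cosθ·θ̈ − m·l·sinθ·θ̇² = 13.315167 + -1.406799 − -0.176563 = 12.084930
step 2→3:
  ẍ = (ẋ'−ẋ)/dt = (-1.112586261−-1.185690025)/0.031823 = 2.297199
  θ̈ = (θ̇'−θ̇)/dt = (-2.591539111−-2.408708244)/0.031823 = -5.745243
  sinθ=-0.383636, cosθ=0.923484
  F = (M+m)·ẍ + m·l·cosθ·θ̈ − m·l·sinθ·θ̇² = 3.410121 + -0.693023 − -0.290735 = 3.007833
step 3→4:
  ẍ = (ẋ'−ẋ)/dt = (-1.005056315−-1.112586261)/0.031823 = 3.379001
  θ̈ = (θ̇'−θ̇)/dt = (-2.823248597−-2.591539111)/0.031823 = -7.281196
  sinθ=-0.453228, cosθ=0.891395
  F = (M+m)·ẍ + m·l·cosθ·θ̈ − m·l·sinθ·θ̇² = 5.016022 + -0.847779 − -0.397596 = 4.565839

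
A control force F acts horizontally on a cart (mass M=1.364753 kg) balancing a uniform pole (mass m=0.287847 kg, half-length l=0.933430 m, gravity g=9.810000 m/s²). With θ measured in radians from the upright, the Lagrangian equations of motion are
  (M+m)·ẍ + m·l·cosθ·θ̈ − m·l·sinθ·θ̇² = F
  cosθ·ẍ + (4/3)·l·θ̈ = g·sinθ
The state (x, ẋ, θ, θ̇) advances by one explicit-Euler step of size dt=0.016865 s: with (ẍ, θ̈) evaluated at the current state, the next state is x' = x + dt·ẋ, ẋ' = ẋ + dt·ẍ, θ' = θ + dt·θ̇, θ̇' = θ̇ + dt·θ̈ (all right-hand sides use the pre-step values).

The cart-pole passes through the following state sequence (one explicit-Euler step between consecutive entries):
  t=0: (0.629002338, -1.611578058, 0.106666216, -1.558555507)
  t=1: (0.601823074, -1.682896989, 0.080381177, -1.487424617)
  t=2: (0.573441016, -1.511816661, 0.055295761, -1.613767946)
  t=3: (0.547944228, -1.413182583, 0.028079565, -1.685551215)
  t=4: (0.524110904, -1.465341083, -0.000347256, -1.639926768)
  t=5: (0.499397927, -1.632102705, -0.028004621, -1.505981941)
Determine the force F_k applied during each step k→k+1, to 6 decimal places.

F_0 = -5.931239 N
F_1 = 14.710075 N
F_2 = 8.484605 N
F_3 = -4.405859 N
F_4 = -14.206763 N

step 0→1:
  ẍ = (ẋ'−ẋ)/dt = (-1.682896989−-1.611578058)/0.016865 = -4.228813
  θ̈ = (θ̇'−θ̇)/dt = (-1.487424617−-1.558555507)/0.016865 = 4.217663
  sinθ=0.106464, cosθ=0.994317
  F = (M+m)·ẍ + m·l·cosθ·θ̈ − m·l·sinθ·θ̇² = -6.988536 + 1.126782 − 0.069485 = -5.931239
step 1→2:
  ẍ = (ẋ'−ẋ)/dt = (-1.511816661−-1.682896989)/0.016865 = 10.144105
  θ̈ = (θ̇'−θ̇)/dt = (-1.613767946−-1.487424617)/0.016865 = -7.491452
  sinθ=0.080295, cosθ=0.996771
  F = (M+m)·ẍ + m·l·cosθ·θ̈ − m·l·sinθ·θ̇² = 16.764148 + -2.006342 − 0.047731 = 14.710075
step 2→3:
  ẍ = (ẋ'−ẋ)/dt = (-1.413182583−-1.511816661)/0.016865 = 5.848448
  θ̈ = (θ̇'−θ̇)/dt = (-1.685551215−-1.613767946)/0.016865 = -4.256346
  sinθ=0.055268, cosθ=0.998472
  F = (M+m)·ẍ + m·l·cosθ·θ̈ − m·l·sinθ·θ̇² = 9.665145 + -1.141868 − 0.038672 = 8.484605
step 3→4:
  ẍ = (ẋ'−ẋ)/dt = (-1.465341083−-1.413182583)/0.016865 = -3.092707
  θ̈ = (θ̇'−θ̇)/dt = (-1.639926768−-1.685551215)/0.016865 = 2.705274
  sinθ=0.028076, cosθ=0.999606
  F = (M+m)·ẍ + m·l·cosθ·θ̈ − m·l·sinθ·θ̇² = -5.111007 + 0.726580 − 0.021432 = -4.405859
step 4→5:
  ẍ = (ẋ'−ẋ)/dt = (-1.632102705−-1.465341083)/0.016865 = -9.888030
  θ̈ = (θ̇'−θ̇)/dt = (-1.505981941−-1.639926768)/0.016865 = 7.942178
  sinθ=-0.000347, cosθ=1.000000
  F = (M+m)·ẍ + m·l·cosθ·θ̈ − m·l·sinθ·θ̇² = -16.340958 + 2.133944 − -0.000251 = -14.206763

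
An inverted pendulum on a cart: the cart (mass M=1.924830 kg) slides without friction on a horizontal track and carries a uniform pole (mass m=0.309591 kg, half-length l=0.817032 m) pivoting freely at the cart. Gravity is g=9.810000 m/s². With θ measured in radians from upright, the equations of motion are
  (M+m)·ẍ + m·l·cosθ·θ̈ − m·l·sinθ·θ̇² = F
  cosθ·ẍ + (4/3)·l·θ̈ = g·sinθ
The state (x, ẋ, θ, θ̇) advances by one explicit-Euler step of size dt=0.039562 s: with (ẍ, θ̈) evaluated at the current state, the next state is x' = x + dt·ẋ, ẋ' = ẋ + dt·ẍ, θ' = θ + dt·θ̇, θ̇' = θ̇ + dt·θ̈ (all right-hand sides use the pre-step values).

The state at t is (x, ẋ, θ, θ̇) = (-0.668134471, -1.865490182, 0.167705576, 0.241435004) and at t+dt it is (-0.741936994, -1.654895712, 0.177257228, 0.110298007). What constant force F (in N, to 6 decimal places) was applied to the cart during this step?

F = 11.065016 N

ẍ = (ẋ'−ẋ)/dt = (-1.654895712−-1.865490182)/0.039562 = 5.323150
θ̈ = (θ̇'−θ̇)/dt = (0.110298007−0.241435004)/0.039562 = -3.314721
sinθ=0.166921, cosθ=0.985970
F = (M+m)·ẍ + m·l·cosθ·θ̈ − m·l·sinθ·θ̇² = 11.894159 + -0.826682 − 0.002461 = 11.065016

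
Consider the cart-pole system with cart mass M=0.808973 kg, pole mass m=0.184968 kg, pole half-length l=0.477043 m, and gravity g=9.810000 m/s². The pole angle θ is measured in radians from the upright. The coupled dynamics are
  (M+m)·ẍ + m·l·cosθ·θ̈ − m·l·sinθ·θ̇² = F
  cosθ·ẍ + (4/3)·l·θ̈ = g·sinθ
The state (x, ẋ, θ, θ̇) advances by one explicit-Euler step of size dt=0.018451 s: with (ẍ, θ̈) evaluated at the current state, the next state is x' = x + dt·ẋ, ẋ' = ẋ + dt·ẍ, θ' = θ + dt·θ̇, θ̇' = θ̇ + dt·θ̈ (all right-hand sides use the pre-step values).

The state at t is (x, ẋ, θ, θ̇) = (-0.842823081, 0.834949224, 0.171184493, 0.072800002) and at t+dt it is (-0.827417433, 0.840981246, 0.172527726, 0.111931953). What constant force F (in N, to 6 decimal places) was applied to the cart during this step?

ẍ = (ẋ'−ẋ)/dt = (0.840981246−0.834949224)/0.018451 = 0.326921
θ̈ = (θ̇'−θ̇)/dt = (0.111931953−0.072800002)/0.018451 = 2.120858
sinθ=0.170350, cosθ=0.985384
F = (M+m)·ẍ + m·l·cosθ·θ̈ − m·l·sinθ·θ̇² = 0.324940 + 0.184404 − 0.000080 = 0.509265

F = 0.509265 N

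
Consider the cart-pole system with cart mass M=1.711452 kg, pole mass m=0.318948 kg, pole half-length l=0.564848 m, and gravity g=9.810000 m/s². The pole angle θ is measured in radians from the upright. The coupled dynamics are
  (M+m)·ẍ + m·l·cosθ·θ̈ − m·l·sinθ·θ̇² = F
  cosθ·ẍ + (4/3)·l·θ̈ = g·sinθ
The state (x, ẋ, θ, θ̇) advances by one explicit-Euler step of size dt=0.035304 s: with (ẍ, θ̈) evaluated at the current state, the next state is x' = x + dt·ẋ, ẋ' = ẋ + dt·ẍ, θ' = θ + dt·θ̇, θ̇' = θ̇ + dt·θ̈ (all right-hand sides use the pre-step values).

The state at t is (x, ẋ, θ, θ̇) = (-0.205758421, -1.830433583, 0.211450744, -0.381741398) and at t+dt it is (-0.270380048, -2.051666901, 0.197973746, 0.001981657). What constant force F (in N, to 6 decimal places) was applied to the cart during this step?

F = -10.814523 N

ẍ = (ẋ'−ẋ)/dt = (-2.051666901−-1.830433583)/0.035304 = -6.266523
θ̈ = (θ̇'−θ̇)/dt = (0.001981657−-0.381741398)/0.035304 = 10.869110
sinθ=0.209879, cosθ=0.977727
F = (M+m)·ẍ + m·l·cosθ·θ̈ − m·l·sinθ·θ̇² = -12.723548 + 1.914535 − 0.005510 = -10.814523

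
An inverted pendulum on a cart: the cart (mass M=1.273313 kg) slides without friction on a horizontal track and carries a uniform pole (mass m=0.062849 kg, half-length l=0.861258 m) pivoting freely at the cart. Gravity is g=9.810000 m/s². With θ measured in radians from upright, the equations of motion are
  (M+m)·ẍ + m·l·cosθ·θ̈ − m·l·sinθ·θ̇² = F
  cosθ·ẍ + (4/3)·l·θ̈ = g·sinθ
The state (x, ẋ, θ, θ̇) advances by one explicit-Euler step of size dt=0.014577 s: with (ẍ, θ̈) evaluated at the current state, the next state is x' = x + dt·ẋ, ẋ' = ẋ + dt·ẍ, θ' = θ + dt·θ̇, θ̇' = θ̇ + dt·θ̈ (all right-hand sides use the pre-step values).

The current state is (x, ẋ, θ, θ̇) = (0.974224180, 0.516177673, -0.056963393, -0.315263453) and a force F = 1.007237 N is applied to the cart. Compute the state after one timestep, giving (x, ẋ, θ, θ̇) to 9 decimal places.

(0.981748502, 0.527860439, -0.061558988, -0.332510200)

sinθ=-0.056932592, cosθ=0.998378025
temp = (F + m·l·θ̇²·sinθ)/(M+m) = (1.007237 + -0.000306295)/1.336162 = 0.753599268
θ̈ = (g·sinθ − cosθ·temp)/(l·(4/3 − m·cos²θ/(M+m))) = -1.183147883
ẍ = temp − m·l·θ̈·cosθ/(M+m) = 0.801451981
Euler: x'=0.974224180+0.014577·0.516177673=0.981748502, ẋ'=0.516177673+0.014577·0.801451981=0.527860439
       θ'=-0.056963393+0.014577·-0.315263453=-0.061558988, θ̇'=-0.315263453+0.014577·-1.183147883=-0.332510200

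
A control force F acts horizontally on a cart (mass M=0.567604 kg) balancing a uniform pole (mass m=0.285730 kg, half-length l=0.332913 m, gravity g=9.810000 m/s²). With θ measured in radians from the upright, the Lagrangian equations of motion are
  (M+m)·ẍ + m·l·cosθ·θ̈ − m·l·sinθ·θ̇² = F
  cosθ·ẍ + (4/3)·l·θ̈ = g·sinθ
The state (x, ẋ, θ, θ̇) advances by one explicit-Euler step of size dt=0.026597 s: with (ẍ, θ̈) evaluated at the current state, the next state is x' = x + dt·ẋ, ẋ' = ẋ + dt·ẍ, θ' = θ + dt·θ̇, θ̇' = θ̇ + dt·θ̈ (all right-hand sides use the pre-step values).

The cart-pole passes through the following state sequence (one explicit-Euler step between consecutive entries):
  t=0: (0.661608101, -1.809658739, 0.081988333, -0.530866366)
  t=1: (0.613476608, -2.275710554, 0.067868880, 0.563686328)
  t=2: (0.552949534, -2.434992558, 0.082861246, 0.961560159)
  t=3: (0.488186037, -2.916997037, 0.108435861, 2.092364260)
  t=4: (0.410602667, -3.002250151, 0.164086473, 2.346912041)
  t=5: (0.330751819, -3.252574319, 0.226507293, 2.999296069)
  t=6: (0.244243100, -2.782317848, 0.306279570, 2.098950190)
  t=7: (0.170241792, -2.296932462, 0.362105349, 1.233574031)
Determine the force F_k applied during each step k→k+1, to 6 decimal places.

F_0 = -11.053450 N
F_1 = -3.692723 N
F_2 = -11.441431 N
F_3 = -1.875283 N
F_4 = -5.815059 N
F_5 = 11.757660 N
F_6 = 12.495720 N

step 0→1:
  ẍ = (ẋ'−ẋ)/dt = (-2.275710554−-1.809658739)/0.026597 = -17.522721
  θ̈ = (θ̇'−θ̇)/dt = (0.563686328−-0.530866366)/0.026597 = 41.153239
  sinθ=0.081897, cosθ=0.996641
  F = (M+m)·ẍ + m·l·cosθ·θ̈ − m·l·sinθ·θ̇² = -14.952734 + 3.901479 − 0.002195 = -11.053450
step 1→2:
  ẍ = (ẋ'−ẋ)/dt = (-2.434992558−-2.275710554)/0.026597 = -5.988721
  θ̈ = (θ̇'−θ̇)/dt = (0.961560159−0.563686328)/0.026597 = 14.959350
  sinθ=0.067817, cosθ=0.997698
  F = (M+m)·ẍ + m·l·cosθ·θ̈ − m·l·sinθ·θ̇² = -5.110379 + 1.419706 − 0.002050 = -3.692723
step 2→3:
  ẍ = (ẋ'−ẋ)/dt = (-2.916997037−-2.434992558)/0.026597 = -18.122513
  θ̈ = (θ̇'−θ̇)/dt = (2.092364260−0.961560159)/0.026597 = 42.516227
  sinθ=0.082766, cosθ=0.996569
  F = (M+m)·ẍ + m·l·cosθ·θ̈ − m·l·sinθ·θ̇² = -15.464557 + 4.030405 − 0.007279 = -11.441431
step 3→4:
  ẍ = (ẋ'−ẋ)/dt = (-3.002250151−-2.916997037)/0.026597 = -3.205366
  θ̈ = (θ̇'−θ̇)/dt = (2.346912041−2.092364260)/0.026597 = 9.570545
  sinθ=0.108223, cosθ=0.994127
  F = (M+m)·ẍ + m·l·cosθ·θ̈ − m·l·sinθ·θ̇² = -2.735248 + 0.905034 − 0.045069 = -1.875283
step 4→5:
  ẍ = (ẋ'−ẋ)/dt = (-3.252574319−-3.002250151)/0.026597 = -9.411744
  θ̈ = (θ̇'−θ̇)/dt = (2.999296069−2.346912041)/0.026597 = 24.528482
  sinθ=0.163351, cosθ=0.986568
  F = (M+m)·ẍ + m·l·cosθ·θ̈ − m·l·sinθ·θ̇² = -8.031362 + 2.301889 − 0.085586 = -5.815059
step 5→6:
  ẍ = (ẋ'−ẋ)/dt = (-2.782317848−-3.252574319)/0.026597 = 17.680809
  θ̈ = (θ̇'−θ̇)/dt = (2.098950190−2.999296069)/0.026597 = -33.851407
  sinθ=0.224575, cosθ=0.974457
  F = (M+m)·ẍ + m·l·cosθ·θ̈ − m·l·sinθ·θ̇² = 15.087635 + -3.137804 − 0.192171 = 11.757660
step 6→7:
  ẍ = (ẋ'−ẋ)/dt = (-2.296932462−-2.782317848)/0.026597 = 18.249629
  θ̈ = (θ̇'−θ̇)/dt = (1.233574031−2.098950190)/0.026597 = -32.536608
  sinθ=0.301513, cosθ=0.953462
  F = (M+m)·ẍ + m·l·cosθ·θ̈ − m·l·sinθ·θ̇² = 15.573029 + -2.950953 − 0.126356 = 12.495720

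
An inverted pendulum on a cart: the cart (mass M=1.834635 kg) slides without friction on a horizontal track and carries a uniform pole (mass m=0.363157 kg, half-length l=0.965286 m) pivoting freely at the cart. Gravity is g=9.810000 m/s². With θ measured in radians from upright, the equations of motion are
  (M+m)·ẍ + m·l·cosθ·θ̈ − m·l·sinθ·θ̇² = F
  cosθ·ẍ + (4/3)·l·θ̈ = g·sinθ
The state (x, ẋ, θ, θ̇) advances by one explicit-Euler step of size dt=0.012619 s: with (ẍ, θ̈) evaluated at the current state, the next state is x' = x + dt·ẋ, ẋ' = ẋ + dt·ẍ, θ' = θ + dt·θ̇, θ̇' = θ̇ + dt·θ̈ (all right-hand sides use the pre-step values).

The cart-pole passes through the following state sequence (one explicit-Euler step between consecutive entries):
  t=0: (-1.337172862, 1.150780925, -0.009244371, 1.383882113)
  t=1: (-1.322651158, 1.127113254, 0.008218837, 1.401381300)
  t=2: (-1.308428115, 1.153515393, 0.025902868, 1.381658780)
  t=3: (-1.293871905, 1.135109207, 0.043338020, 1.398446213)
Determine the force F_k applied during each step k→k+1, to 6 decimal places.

step 0→1:
  ẍ = (ẋ'−ẋ)/dt = (1.127113254−1.150780925)/0.012619 = -1.875558
  θ̈ = (θ̇'−θ̇)/dt = (1.401381300−1.383882113)/0.012619 = 1.386733
  sinθ=-0.009244, cosθ=0.999957
  F = (M+m)·ẍ + m·l·cosθ·θ̈ − m·l·sinθ·θ̇² = -4.122087 + 0.486099 − -0.006206 = -3.629782
step 1→2:
  ẍ = (ẋ'−ẋ)/dt = (1.153515393−1.127113254)/0.012619 = 2.092253
  θ̈ = (θ̇'−θ̇)/dt = (1.381658780−1.401381300)/0.012619 = -1.562923
  sinθ=0.008219, cosθ=0.999966
  F = (M+m)·ẍ + m·l·cosθ·θ̈ − m·l·sinθ·θ̇² = 4.598337 + -0.547865 − 0.005658 = 4.044814
step 2→3:
  ẍ = (ẋ'−ẋ)/dt = (1.135109207−1.153515393)/0.012619 = -1.458609
  θ̈ = (θ̇'−θ̇)/dt = (1.398446213−1.381658780)/0.012619 = 1.330330
  sinθ=0.025900, cosθ=0.999665
  F = (M+m)·ẍ + m·l·cosθ·θ̈ − m·l·sinθ·θ̇² = -3.205719 + 0.466191 − 0.017332 = -2.756860

F_0 = -3.629782 N
F_1 = 4.044814 N
F_2 = -2.756860 N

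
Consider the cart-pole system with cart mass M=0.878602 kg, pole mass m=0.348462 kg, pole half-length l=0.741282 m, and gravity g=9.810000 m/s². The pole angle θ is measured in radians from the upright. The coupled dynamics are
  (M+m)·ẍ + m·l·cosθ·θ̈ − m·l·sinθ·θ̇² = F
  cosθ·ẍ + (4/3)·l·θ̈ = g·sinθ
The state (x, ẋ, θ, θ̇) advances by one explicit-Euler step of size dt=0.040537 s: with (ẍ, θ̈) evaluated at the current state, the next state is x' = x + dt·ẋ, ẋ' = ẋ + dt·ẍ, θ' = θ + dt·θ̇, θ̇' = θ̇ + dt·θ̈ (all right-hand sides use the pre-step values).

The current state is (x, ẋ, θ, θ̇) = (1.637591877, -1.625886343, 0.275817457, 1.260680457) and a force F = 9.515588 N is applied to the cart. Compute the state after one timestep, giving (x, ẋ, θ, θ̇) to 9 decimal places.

sinθ=0.272333587, cosθ=0.962202898
temp = (F + m·l·θ̇²·sinθ)/(M+m) = (9.515588 + 0.111802143)/1.227064 = 7.845874496
θ̈ = (g·sinθ − cosθ·temp)/(l·(4/3 − m·cos²θ/(M+m))) = -6.147270719
ẍ = temp − m·l·θ̈·cosθ/(M+m) = 9.091021606
Euler: x'=1.637591877+0.040537·-1.625886343=1.571683322, ẋ'=-1.625886343+0.040537·9.091021606=-1.257363600
       θ'=0.275817457+0.040537·1.260680457=0.326921661, θ̇'=1.260680457+0.040537·-6.147270719=1.011488544

(1.571683322, -1.257363600, 0.326921661, 1.011488544)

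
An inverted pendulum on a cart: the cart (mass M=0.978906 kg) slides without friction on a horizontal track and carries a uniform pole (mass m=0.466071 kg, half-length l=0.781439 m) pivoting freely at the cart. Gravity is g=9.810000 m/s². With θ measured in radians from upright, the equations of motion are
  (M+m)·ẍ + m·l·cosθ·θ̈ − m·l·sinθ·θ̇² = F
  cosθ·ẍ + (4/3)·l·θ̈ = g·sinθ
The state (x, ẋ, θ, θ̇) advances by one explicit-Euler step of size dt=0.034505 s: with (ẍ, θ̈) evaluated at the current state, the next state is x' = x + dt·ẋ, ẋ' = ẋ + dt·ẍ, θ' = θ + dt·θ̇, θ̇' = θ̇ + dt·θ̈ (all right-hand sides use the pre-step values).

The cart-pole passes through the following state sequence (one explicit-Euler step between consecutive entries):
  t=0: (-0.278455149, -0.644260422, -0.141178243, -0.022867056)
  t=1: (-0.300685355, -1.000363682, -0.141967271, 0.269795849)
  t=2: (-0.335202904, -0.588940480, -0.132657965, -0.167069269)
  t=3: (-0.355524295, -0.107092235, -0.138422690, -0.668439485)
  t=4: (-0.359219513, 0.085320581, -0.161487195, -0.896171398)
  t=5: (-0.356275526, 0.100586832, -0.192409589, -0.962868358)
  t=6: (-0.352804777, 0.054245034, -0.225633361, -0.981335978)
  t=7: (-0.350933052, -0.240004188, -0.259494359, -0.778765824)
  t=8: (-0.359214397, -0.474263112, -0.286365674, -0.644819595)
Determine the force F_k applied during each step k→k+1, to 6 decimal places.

step 0→1:
  ẍ = (ẋ'−ẋ)/dt = (-1.000363682−-0.644260422)/0.034505 = -10.320338
  θ̈ = (θ̇'−θ̇)/dt = (0.269795849−-0.022867056)/0.034505 = 8.481754
  sinθ=-0.140710, cosθ=0.990051
  F = (M+m)·ẍ + m·l·cosθ·θ̈ − m·l·sinθ·θ̇² = -14.912651 + 3.058372 − -0.000027 = -11.854252
step 1→2:
  ẍ = (ẋ'−ẋ)/dt = (-0.588940480−-1.000363682)/0.034505 = 11.923582
  θ̈ = (θ̇'−θ̇)/dt = (-0.167069269−0.269795849)/0.034505 = -12.660922
  sinθ=-0.141491, cosθ=0.989940
  F = (M+m)·ẍ + m·l·cosθ·θ̈ − m·l·sinθ·θ̇² = 17.229302 + -4.564794 − -0.003751 = 12.668259
step 2→3:
  ẍ = (ẋ'−ẋ)/dt = (-0.107092235−-0.588940480)/0.034505 = 13.964592
  θ̈ = (θ̇'−θ̇)/dt = (-0.668439485−-0.167069269)/0.034505 = -14.530364
  sinθ=-0.132269, cosθ=0.991214
  F = (M+m)·ẍ + m·l·cosθ·θ̈ − m·l·sinθ·θ̇² = 20.178514 + -5.245550 − -0.001345 = 14.934309
step 3→4:
  ẍ = (ẋ'−ẋ)/dt = (0.085320581−-0.107092235)/0.034505 = 5.576375
  θ̈ = (θ̇'−θ̇)/dt = (-0.896171398−-0.668439485)/0.034505 = -6.599968
  sinθ=-0.137981, cosθ=0.990435
  F = (M+m)·ẍ + m·l·cosθ·θ̈ − m·l·sinθ·θ̇² = 8.057733 + -2.380756 − -0.022454 = 5.699431
step 4→5:
  ẍ = (ẋ'−ẋ)/dt = (0.100586832−0.085320581)/0.034505 = 0.442436
  θ̈ = (θ̇'−θ̇)/dt = (-0.962868358−-0.896171398)/0.034505 = -1.932965
  sinθ=-0.160786, cosθ=0.986989
  F = (M+m)·ẍ + m·l·cosθ·θ̈ − m·l·sinθ·θ̇² = 0.639310 + -0.694838 − -0.047030 = -0.008498
step 5→6:
  ẍ = (ẋ'−ẋ)/dt = (0.054245034−0.100586832)/0.034505 = -1.343046
  θ̈ = (θ̇'−θ̇)/dt = (-0.981335978−-0.962868358)/0.034505 = -0.535216
  sinθ=-0.191225, cosθ=0.981546
  F = (M+m)·ẍ + m·l·cosθ·θ̈ − m·l·sinθ·θ̇² = -1.940670 + -0.191332 − -0.064569 = -2.067433
step 6→7:
  ẍ = (ẋ'−ẋ)/dt = (-0.240004188−0.054245034)/0.034505 = -8.527727
  θ̈ = (θ̇'−θ̇)/dt = (-0.778765824−-0.981335978)/0.034505 = 5.870748
  sinθ=-0.223724, cosθ=0.974653
  F = (M+m)·ẍ + m·l·cosθ·θ̈ − m·l·sinθ·θ̇² = -12.322369 + 2.083965 − -0.078468 = -10.159936
step 7→8:
  ẍ = (ẋ'−ẋ)/dt = (-0.474263112−-0.240004188)/0.034505 = -6.789130
  θ̈ = (θ̇'−θ̇)/dt = (-0.644819595−-0.778765824)/0.034505 = 3.881937
  sinθ=-0.256592, cosθ=0.966520
  F = (M+m)·ẍ + m·l·cosθ·θ̈ − m·l·sinθ·θ̇² = -9.810136 + 1.366490 − -0.056677 = -8.386970

F_0 = -11.854252 N
F_1 = 12.668259 N
F_2 = 14.934309 N
F_3 = 5.699431 N
F_4 = -0.008498 N
F_5 = -2.067433 N
F_6 = -10.159936 N
F_7 = -8.386970 N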